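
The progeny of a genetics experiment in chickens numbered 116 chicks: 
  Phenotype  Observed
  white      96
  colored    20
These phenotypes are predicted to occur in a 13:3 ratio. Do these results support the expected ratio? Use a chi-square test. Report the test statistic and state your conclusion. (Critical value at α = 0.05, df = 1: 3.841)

Under the 13:3 hypothesis (Σ ratio = 16, N = 116):
  white: 116 × 13/16 = 94.25
  colored: 116 × 3/16 = 21.75
χ² = Σ (O − E)² / E
  white: (96 − 94.25)² / 94.25 = 0.0325
  colored: (20 − 21.75)² / 21.75 = 0.1408
χ² = 0.0325 + 0.1408 = 0.1733 ≈ 0.173
Degrees of freedom = 2 − 1 = 1; critical value at α = 0.05 is 3.841.
Since 0.173 < 3.841, we fail to reject the null hypothesis — the data are consistent with the 13:3 ratio.

0.173; consistent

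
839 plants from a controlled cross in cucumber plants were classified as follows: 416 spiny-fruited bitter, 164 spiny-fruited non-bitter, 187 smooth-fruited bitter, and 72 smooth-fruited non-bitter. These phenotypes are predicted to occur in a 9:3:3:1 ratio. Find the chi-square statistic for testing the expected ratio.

Expected counts for N = 839 under a 9:3:3:1 ratio (total parts = 16):
  spiny-fruited bitter: 839 × 9/16 = 471.9375
  spiny-fruited non-bitter: 839 × 3/16 = 157.3125
  smooth-fruited bitter: 839 × 3/16 = 157.3125
  smooth-fruited non-bitter: 839 × 1/16 = 52.4375
χ² = Σ (O − E)² / E
  spiny-fruited bitter: (416 − 471.9375)² / 471.9375 = 6.6301
  spiny-fruited non-bitter: (164 − 157.3125)² / 157.3125 = 0.2843
  smooth-fruited bitter: (187 − 157.3125)² / 157.3125 = 5.6025
  smooth-fruited non-bitter: (72 − 52.4375)² / 52.4375 = 7.2980
χ² = 6.6301 + 0.2843 + 5.6025 + 7.2980 = 19.8149 ≈ 19.815

19.815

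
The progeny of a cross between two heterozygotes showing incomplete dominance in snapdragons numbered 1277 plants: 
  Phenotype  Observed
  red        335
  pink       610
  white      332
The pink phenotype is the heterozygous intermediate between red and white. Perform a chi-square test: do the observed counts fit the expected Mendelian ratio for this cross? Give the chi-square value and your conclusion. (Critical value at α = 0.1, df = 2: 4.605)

With incomplete dominance, a heterozygote × heterozygote cross gives a 1:2:1 phenotypic ratio.
Expected counts for N = 1277 under a 1:2:1 ratio (total parts = 4):
  red: 1277 × 1/4 = 319.25
  pink: 1277 × 2/4 = 638.5
  white: 1277 × 1/4 = 319.25
χ² = Σ (O − E)² / E
  red: (335 − 319.25)² / 319.25 = 0.7770
  pink: (610 − 638.5)² / 638.5 = 1.2721
  white: (332 − 319.25)² / 319.25 = 0.5092
χ² = 0.7770 + 1.2721 + 0.5092 = 2.5583 ≈ 2.558
Degrees of freedom = 3 − 1 = 2; critical value at α = 0.1 is 4.605.
Since 2.558 < 4.605, we fail to reject the null hypothesis — the data are consistent with the 1:2:1 ratio.

2.558; consistent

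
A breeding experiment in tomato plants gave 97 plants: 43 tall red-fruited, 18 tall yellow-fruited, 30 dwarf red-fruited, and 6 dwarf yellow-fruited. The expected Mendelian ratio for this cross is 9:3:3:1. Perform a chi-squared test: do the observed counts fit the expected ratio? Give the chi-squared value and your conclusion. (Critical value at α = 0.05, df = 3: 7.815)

10.125; not consistent

Under the 9:3:3:1 hypothesis (Σ ratio = 16, N = 97):
  tall red-fruited: 97 × 9/16 = 54.5625
  tall yellow-fruited: 97 × 3/16 = 18.1875
  dwarf red-fruited: 97 × 3/16 = 18.1875
  dwarf yellow-fruited: 97 × 1/16 = 6.0625
χ² = Σ (O − E)² / E
  tall red-fruited: (43 − 54.5625)² / 54.5625 = 2.4502
  tall yellow-fruited: (18 − 18.1875)² / 18.1875 = 0.0019
  dwarf red-fruited: (30 − 18.1875)² / 18.1875 = 7.6720
  dwarf yellow-fruited: (6 − 6.0625)² / 6.0625 = 0.0006
χ² = 2.4502 + 0.0019 + 7.6720 + 0.0006 = 10.1247 ≈ 10.125
Degrees of freedom = 4 − 1 = 3; critical value at α = 0.05 is 7.815.
Since 10.125 > 7.815, we reject the null hypothesis — the data do not fit the 9:3:3:1 ratio.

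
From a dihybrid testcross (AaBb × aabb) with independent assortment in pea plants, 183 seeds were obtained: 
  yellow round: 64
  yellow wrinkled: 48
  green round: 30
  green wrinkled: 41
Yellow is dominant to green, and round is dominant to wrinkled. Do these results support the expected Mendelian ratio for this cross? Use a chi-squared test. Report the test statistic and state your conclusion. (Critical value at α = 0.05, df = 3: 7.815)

13.306; not consistent

A dihybrid testcross with independent assortment gives a 1:1:1:1 ratio.
The 1:1:1:1 ratio has 4 parts, so with N = 183 the expected counts are:
  yellow round: 183 × 1/4 = 45.75
  yellow wrinkled: 183 × 1/4 = 45.75
  green round: 183 × 1/4 = 45.75
  green wrinkled: 183 × 1/4 = 45.75
χ² = Σ (O − E)² / E
  yellow round: (64 − 45.75)² / 45.75 = 7.2801
  yellow wrinkled: (48 − 45.75)² / 45.75 = 0.1107
  green round: (30 − 45.75)² / 45.75 = 5.4221
  green wrinkled: (41 − 45.75)² / 45.75 = 0.4932
χ² = 7.2801 + 0.1107 + 5.4221 + 0.4932 = 13.3061 ≈ 13.306
Degrees of freedom = 4 − 1 = 3; critical value at α = 0.05 is 7.815.
Since 13.306 > 7.815, we reject the null hypothesis — the data do not fit the 1:1:1:1 ratio.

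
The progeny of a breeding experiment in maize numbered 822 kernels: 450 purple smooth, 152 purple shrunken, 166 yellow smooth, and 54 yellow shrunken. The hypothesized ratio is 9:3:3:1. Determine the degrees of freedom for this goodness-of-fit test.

A goodness-of-fit test with 4 phenotype classes has df = 4 − 1 = 3.

3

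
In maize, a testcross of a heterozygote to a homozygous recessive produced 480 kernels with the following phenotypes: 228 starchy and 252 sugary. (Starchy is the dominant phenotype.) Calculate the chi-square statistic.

1.200

A testcross of a heterozygote (Aa × aa) gives a 1:1 phenotypic ratio.
The 1:1 ratio has 2 parts, so with N = 480 the expected counts are:
  starchy: 480 × 1/2 = 240
  sugary: 480 × 1/2 = 240
χ² = Σ (O − E)² / E
  starchy: (228 − 240)² / 240 = 0.6000
  sugary: (252 − 240)² / 240 = 0.6000
χ² = 0.6000 + 0.6000 = 1.200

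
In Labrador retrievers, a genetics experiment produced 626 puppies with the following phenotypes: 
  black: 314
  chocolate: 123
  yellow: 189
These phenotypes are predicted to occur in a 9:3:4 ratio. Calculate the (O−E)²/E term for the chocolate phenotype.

Expected counts for N = 626 under a 9:3:4 ratio (total parts = 16):
  black: 626 × 9/16 = 352.125
  chocolate: 626 × 3/16 = 117.375
  yellow: 626 × 4/16 = 156.5
Contribution of chocolate: (123 − 117.375)² / 117.375 = 0.2696

0.270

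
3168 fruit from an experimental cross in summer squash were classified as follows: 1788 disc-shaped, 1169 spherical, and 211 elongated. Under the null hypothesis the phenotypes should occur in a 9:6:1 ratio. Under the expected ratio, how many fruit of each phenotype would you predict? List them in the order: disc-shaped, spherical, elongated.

Expected counts for N = 3168 under a 9:6:1 ratio (total parts = 16):
  disc-shaped: 3168 × 9/16 = 1782
  spherical: 3168 × 6/16 = 1188
  elongated: 3168 × 1/16 = 198

1782, 1188, 198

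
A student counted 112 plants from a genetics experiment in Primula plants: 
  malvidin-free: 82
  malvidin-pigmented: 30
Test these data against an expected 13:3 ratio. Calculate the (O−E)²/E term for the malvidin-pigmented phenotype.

3.857

Total ratio parts = 16. Expected numbers out of 112:
  malvidin-free: 112 × 13/16 = 91
  malvidin-pigmented: 112 × 3/16 = 21
Contribution of malvidin-pigmented: (30 − 21)² / 21 = 3.8571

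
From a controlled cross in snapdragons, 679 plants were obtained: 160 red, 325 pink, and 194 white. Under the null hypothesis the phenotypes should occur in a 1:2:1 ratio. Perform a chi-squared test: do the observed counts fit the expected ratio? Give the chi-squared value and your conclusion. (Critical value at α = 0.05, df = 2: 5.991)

4.644; consistent

Total ratio parts = 4. Expected numbers out of 679:
  red: 679 × 1/4 = 169.75
  pink: 679 × 2/4 = 339.5
  white: 679 × 1/4 = 169.75
χ² = Σ (O − E)² / E
  red: (160 − 169.75)² / 169.75 = 0.5600
  pink: (325 − 339.5)² / 339.5 = 0.6193
  white: (194 − 169.75)² / 169.75 = 3.4643
χ² = 0.5600 + 0.6193 + 3.4643 = 4.6436 ≈ 4.644
Degrees of freedom = 3 − 1 = 2; critical value at α = 0.05 is 5.991.
Since 4.644 < 5.991, we fail to reject the null hypothesis — the data are consistent with the 1:2:1 ratio.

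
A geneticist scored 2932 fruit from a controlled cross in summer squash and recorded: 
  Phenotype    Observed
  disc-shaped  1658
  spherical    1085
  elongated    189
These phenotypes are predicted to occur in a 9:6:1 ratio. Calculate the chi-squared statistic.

0.418

The 9:6:1 ratio has 16 parts, so with N = 2932 the expected counts are:
  disc-shaped: 2932 × 9/16 = 1649.25
  spherical: 2932 × 6/16 = 1099.5
  elongated: 2932 × 1/16 = 183.25
χ² = Σ (O − E)² / E
  disc-shaped: (1658 − 1649.25)² / 1649.25 = 0.0464
  spherical: (1085 − 1099.5)² / 1099.5 = 0.1912
  elongated: (189 − 183.25)² / 183.25 = 0.1804
χ² = 0.0464 + 0.1912 + 0.1804 = 0.418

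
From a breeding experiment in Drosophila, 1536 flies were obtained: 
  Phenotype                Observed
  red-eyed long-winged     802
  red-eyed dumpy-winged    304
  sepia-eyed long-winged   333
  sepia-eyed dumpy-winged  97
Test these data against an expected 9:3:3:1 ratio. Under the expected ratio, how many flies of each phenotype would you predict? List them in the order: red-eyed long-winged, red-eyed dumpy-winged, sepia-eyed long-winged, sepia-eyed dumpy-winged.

Total ratio parts = 16. Expected numbers out of 1536:
  red-eyed long-winged: 1536 × 9/16 = 864
  red-eyed dumpy-winged: 1536 × 3/16 = 288
  sepia-eyed long-winged: 1536 × 3/16 = 288
  sepia-eyed dumpy-winged: 1536 × 1/16 = 96

864, 288, 288, 96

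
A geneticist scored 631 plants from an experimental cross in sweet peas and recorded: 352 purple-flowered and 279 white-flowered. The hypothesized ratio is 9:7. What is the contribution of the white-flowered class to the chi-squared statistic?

0.031

Expected counts for N = 631 under a 9:7 ratio (total parts = 16):
  purple-flowered: 631 × 9/16 = 354.9375
  white-flowered: 631 × 7/16 = 276.0625
Contribution of white-flowered: (279 − 276.0625)² / 276.0625 = 0.0313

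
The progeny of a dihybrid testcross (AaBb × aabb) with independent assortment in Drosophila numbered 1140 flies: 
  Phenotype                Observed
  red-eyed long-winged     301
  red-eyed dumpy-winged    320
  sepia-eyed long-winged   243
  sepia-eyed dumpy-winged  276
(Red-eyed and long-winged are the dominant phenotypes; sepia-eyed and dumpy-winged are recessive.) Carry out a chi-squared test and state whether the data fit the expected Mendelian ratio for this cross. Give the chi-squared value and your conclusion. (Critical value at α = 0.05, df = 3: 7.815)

A dihybrid testcross with independent assortment gives a 1:1:1:1 ratio.
The 1:1:1:1 ratio has 4 parts, so with N = 1140 the expected counts are:
  red-eyed long-winged: 1140 × 1/4 = 285
  red-eyed dumpy-winged: 1140 × 1/4 = 285
  sepia-eyed long-winged: 1140 × 1/4 = 285
  sepia-eyed dumpy-winged: 1140 × 1/4 = 285
χ² = Σ (O − E)² / E
  red-eyed long-winged: (301 − 285)² / 285 = 0.8982
  red-eyed dumpy-winged: (320 − 285)² / 285 = 4.2982
  sepia-eyed long-winged: (243 − 285)² / 285 = 6.1895
  sepia-eyed dumpy-winged: (276 − 285)² / 285 = 0.2842
χ² = 0.8982 + 4.2982 + 6.1895 + 0.2842 = 11.6701 ≈ 11.670
Degrees of freedom = 4 − 1 = 3; critical value at α = 0.05 is 7.815.
Since 11.670 > 7.815, we reject the null hypothesis — the data do not fit the 1:1:1:1 ratio.

11.670; not consistent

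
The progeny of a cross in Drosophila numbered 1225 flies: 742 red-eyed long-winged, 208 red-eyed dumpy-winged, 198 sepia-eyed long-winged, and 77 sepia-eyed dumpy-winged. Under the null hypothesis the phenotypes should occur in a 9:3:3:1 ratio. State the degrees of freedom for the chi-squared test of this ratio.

A goodness-of-fit test with 4 phenotype classes has df = 4 − 1 = 3.

3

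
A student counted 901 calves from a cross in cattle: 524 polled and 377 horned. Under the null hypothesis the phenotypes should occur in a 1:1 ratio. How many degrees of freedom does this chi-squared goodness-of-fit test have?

1

A goodness-of-fit test with 2 phenotype classes has df = 2 − 1 = 1.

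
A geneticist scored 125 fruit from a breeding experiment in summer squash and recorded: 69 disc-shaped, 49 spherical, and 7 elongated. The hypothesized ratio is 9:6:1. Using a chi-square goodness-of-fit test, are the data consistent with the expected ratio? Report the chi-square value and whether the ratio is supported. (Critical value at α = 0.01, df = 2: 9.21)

0.205; consistent

Under the 9:6:1 hypothesis (Σ ratio = 16, N = 125):
  disc-shaped: 125 × 9/16 = 70.3125
  spherical: 125 × 6/16 = 46.875
  elongated: 125 × 1/16 = 7.8125
χ² = Σ (O − E)² / E
  disc-shaped: (69 − 70.3125)² / 70.3125 = 0.0245
  spherical: (49 − 46.875)² / 46.875 = 0.0963
  elongated: (7 − 7.8125)² / 7.8125 = 0.0845
χ² = 0.0245 + 0.0963 + 0.0845 = 0.2053 ≈ 0.205
Degrees of freedom = 3 − 1 = 2; critical value at α = 0.01 is 9.21.
Since 0.205 < 9.21, we fail to reject the null hypothesis — the data are consistent with the 9:6:1 ratio.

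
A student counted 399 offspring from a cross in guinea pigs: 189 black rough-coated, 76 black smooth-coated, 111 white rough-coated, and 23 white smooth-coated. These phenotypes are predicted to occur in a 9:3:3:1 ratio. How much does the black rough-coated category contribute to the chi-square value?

5.595

Expected counts for N = 399 under a 9:3:3:1 ratio (total parts = 16):
  black rough-coated: 399 × 9/16 = 224.4375
  black smooth-coated: 399 × 3/16 = 74.8125
  white rough-coated: 399 × 3/16 = 74.8125
  white smooth-coated: 399 × 1/16 = 24.9375
Contribution of black rough-coated: (189 − 224.4375)² / 224.4375 = 5.5954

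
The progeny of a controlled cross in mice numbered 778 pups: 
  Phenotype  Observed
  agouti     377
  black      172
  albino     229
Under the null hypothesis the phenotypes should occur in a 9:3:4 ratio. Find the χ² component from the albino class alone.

6.120

Total ratio parts = 16. Expected numbers out of 778:
  agouti: 778 × 9/16 = 437.625
  black: 778 × 3/16 = 145.875
  albino: 778 × 4/16 = 194.5
Contribution of albino: (229 − 194.5)² / 194.5 = 6.1195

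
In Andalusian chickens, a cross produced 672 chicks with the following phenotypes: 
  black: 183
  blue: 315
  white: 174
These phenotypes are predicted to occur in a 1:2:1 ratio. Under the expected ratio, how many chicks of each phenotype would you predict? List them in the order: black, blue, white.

Expected counts for N = 672 under a 1:2:1 ratio (total parts = 4):
  black: 672 × 1/4 = 168
  blue: 672 × 2/4 = 336
  white: 672 × 1/4 = 168

168, 336, 168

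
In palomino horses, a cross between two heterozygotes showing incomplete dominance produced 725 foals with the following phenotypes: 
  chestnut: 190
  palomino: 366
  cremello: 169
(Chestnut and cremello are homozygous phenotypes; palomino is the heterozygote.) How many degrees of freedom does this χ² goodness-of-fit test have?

2

With incomplete dominance, a heterozygote × heterozygote cross gives a 1:2:1 phenotypic ratio.
A goodness-of-fit test with 3 phenotype classes has df = 3 − 1 = 2.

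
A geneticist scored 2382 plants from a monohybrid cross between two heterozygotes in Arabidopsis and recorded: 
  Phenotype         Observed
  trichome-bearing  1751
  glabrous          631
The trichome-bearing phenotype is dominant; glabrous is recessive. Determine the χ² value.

For a monohybrid cross between heterozygotes with complete dominance, the expected phenotypic ratio is 3:1.
Expected counts for N = 2382 under a 3:1 ratio (total parts = 4):
  trichome-bearing: 2382 × 3/4 = 1786.5
  glabrous: 2382 × 1/4 = 595.5
χ² = Σ (O − E)² / E
  trichome-bearing: (1751 − 1786.5)² / 1786.5 = 0.7054
  glabrous: (631 − 595.5)² / 595.5 = 2.1163
χ² = 0.7054 + 2.1163 = 2.8217 ≈ 2.822

2.822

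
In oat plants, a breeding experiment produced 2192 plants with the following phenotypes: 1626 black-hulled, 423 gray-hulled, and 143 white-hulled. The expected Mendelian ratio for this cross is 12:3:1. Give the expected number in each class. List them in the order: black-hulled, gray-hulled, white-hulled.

Under the 12:3:1 hypothesis (Σ ratio = 16, N = 2192):
  black-hulled: 2192 × 12/16 = 1644
  gray-hulled: 2192 × 3/16 = 411
  white-hulled: 2192 × 1/16 = 137

1644, 411, 137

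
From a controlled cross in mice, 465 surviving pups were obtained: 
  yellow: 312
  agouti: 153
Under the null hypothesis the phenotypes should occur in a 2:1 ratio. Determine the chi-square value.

0.039

Total ratio parts = 3. Expected numbers out of 465:
  yellow: 465 × 2/3 = 310
  agouti: 465 × 1/3 = 155
χ² = Σ (O − E)² / E
  yellow: (312 − 310)² / 310 = 0.0129
  agouti: (153 − 155)² / 155 = 0.0258
χ² = 0.0129 + 0.0258 = 0.0387 ≈ 0.039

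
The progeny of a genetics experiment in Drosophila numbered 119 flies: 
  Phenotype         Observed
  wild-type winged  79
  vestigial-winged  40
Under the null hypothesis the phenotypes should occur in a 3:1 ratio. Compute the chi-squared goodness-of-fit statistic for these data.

Under the 3:1 hypothesis (Σ ratio = 4, N = 119):
  wild-type winged: 119 × 3/4 = 89.25
  vestigial-winged: 119 × 1/4 = 29.75
χ² = Σ (O − E)² / E
  wild-type winged: (79 − 89.25)² / 89.25 = 1.1772
  vestigial-winged: (40 − 29.75)² / 29.75 = 3.5315
χ² = 1.1772 + 3.5315 = 4.7087 ≈ 4.709

4.709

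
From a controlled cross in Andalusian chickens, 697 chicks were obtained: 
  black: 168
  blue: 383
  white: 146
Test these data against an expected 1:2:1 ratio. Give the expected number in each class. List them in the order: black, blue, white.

174.25, 348.5, 174.25

Total ratio parts = 4. Expected numbers out of 697:
  black: 697 × 1/4 = 174.25
  blue: 697 × 2/4 = 348.5
  white: 697 × 1/4 = 174.25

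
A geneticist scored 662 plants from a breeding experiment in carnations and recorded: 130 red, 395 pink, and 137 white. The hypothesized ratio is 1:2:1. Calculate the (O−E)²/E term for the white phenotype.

4.908

Expected counts for N = 662 under a 1:2:1 ratio (total parts = 4):
  red: 662 × 1/4 = 165.5
  pink: 662 × 2/4 = 331
  white: 662 × 1/4 = 165.5
Contribution of white: (137 − 165.5)² / 165.5 = 4.9079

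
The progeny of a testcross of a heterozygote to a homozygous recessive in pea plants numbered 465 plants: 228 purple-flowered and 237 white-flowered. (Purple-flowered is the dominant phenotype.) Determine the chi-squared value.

A testcross of a heterozygote (Aa × aa) gives a 1:1 phenotypic ratio.
The 1:1 ratio has 2 parts, so with N = 465 the expected counts are:
  purple-flowered: 465 × 1/2 = 232.5
  white-flowered: 465 × 1/2 = 232.5
χ² = Σ (O − E)² / E
  purple-flowered: (228 − 232.5)² / 232.5 = 0.0871
  white-flowered: (237 − 232.5)² / 232.5 = 0.0871
χ² = 0.0871 + 0.0871 = 0.1742 ≈ 0.174

0.174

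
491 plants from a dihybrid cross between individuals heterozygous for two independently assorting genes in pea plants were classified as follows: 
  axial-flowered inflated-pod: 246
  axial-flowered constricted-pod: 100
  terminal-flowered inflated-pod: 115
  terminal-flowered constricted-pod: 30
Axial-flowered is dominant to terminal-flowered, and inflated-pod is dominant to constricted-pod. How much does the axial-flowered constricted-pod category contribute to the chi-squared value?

A dihybrid F₂ with independent assortment and complete dominance at both loci gives a 9:3:3:1 phenotypic ratio.
Expected counts for N = 491 under a 9:3:3:1 ratio (total parts = 16):
  axial-flowered inflated-pod: 491 × 9/16 = 276.1875
  axial-flowered constricted-pod: 491 × 3/16 = 92.0625
  terminal-flowered inflated-pod: 491 × 3/16 = 92.0625
  terminal-flowered constricted-pod: 491 × 1/16 = 30.6875
Contribution of axial-flowered constricted-pod: (100 − 92.0625)² / 92.0625 = 0.6844

0.684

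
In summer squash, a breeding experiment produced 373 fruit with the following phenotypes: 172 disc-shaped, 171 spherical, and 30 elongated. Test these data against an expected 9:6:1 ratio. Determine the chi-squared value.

15.659

Expected counts for N = 373 under a 9:6:1 ratio (total parts = 16):
  disc-shaped: 373 × 9/16 = 209.8125
  spherical: 373 × 6/16 = 139.875
  elongated: 373 × 1/16 = 23.3125
χ² = Σ (O − E)² / E
  disc-shaped: (172 − 209.8125)² / 209.8125 = 6.8146
  spherical: (171 − 139.875)² / 139.875 = 6.9259
  elongated: (30 − 23.3125)² / 23.3125 = 1.9184
χ² = 6.8146 + 6.9259 + 1.9184 = 15.6589 ≈ 15.659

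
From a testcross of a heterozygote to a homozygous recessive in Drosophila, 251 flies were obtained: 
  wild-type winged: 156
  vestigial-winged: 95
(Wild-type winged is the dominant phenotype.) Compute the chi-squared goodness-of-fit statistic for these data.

A testcross of a heterozygote (Aa × aa) gives a 1:1 phenotypic ratio.
Total ratio parts = 2. Expected numbers out of 251:
  wild-type winged: 251 × 1/2 = 125.5
  vestigial-winged: 251 × 1/2 = 125.5
χ² = Σ (O − E)² / E
  wild-type winged: (156 − 125.5)² / 125.5 = 7.4124
  vestigial-winged: (95 − 125.5)² / 125.5 = 7.4124
χ² = 7.4124 + 7.4124 = 14.8248 ≈ 14.825

14.825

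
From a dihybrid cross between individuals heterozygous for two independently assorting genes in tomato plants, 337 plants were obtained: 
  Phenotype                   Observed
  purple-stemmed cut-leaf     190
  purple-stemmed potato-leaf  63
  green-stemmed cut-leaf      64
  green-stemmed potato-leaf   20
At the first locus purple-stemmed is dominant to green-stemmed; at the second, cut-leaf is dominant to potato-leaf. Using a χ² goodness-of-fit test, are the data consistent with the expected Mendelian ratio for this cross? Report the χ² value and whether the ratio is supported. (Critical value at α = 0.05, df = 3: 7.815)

0.066; consistent

A dihybrid F₂ with independent assortment and complete dominance at both loci gives a 9:3:3:1 phenotypic ratio.
Expected counts for N = 337 under a 9:3:3:1 ratio (total parts = 16):
  purple-stemmed cut-leaf: 337 × 9/16 = 189.5625
  purple-stemmed potato-leaf: 337 × 3/16 = 63.1875
  green-stemmed cut-leaf: 337 × 3/16 = 63.1875
  green-stemmed potato-leaf: 337 × 1/16 = 21.0625
χ² = Σ (O − E)² / E
  purple-stemmed cut-leaf: (190 − 189.5625)² / 189.5625 = 0.0010
  purple-stemmed potato-leaf: (63 − 63.1875)² / 63.1875 = 0.0006
  green-stemmed cut-leaf: (64 − 63.1875)² / 63.1875 = 0.0104
  green-stemmed potato-leaf: (20 − 21.0625)² / 21.0625 = 0.0536
χ² = 0.0010 + 0.0006 + 0.0104 + 0.0536 = 0.0656 ≈ 0.066
Degrees of freedom = 4 − 1 = 3; critical value at α = 0.05 is 7.815.
Since 0.066 < 7.815, we fail to reject the null hypothesis — the data are consistent with the 9:3:3:1 ratio.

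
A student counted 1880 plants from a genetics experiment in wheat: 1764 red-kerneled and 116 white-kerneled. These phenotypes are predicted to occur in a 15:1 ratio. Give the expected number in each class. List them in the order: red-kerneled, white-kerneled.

1762.5, 117.5

Expected counts for N = 1880 under a 15:1 ratio (total parts = 16):
  red-kerneled: 1880 × 15/16 = 1762.5
  white-kerneled: 1880 × 1/16 = 117.5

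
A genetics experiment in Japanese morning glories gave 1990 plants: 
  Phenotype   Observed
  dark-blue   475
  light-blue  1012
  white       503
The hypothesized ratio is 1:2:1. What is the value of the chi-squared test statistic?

Under the 1:2:1 hypothesis (Σ ratio = 4, N = 1990):
  dark-blue: 1990 × 1/4 = 497.5
  light-blue: 1990 × 2/4 = 995
  white: 1990 × 1/4 = 497.5
χ² = Σ (O − E)² / E
  dark-blue: (475 − 497.5)² / 497.5 = 1.0176
  light-blue: (1012 − 995)² / 995 = 0.2905
  white: (503 − 497.5)² / 497.5 = 0.0608
χ² = 1.0176 + 0.2905 + 0.0608 = 1.3689 ≈ 1.369

1.369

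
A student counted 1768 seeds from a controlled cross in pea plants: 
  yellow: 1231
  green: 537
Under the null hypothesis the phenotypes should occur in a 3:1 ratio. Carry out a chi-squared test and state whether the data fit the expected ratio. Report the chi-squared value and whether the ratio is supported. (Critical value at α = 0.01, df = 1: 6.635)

27.225; not consistent

The 3:1 ratio has 4 parts, so with N = 1768 the expected counts are:
  yellow: 1768 × 3/4 = 1326
  green: 1768 × 1/4 = 442
χ² = Σ (O − E)² / E
  yellow: (1231 − 1326)² / 1326 = 6.8062
  green: (537 − 442)² / 442 = 20.4186
χ² = 6.8062 + 20.4186 = 27.2248 ≈ 27.225
Degrees of freedom = 2 − 1 = 1; critical value at α = 0.01 is 6.635.
Since 27.225 > 6.635, we reject the null hypothesis — the data do not fit the 3:1 ratio.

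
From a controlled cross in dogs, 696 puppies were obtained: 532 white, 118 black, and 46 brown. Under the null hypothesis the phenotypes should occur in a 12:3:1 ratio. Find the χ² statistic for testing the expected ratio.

1.533

Total ratio parts = 16. Expected numbers out of 696:
  white: 696 × 12/16 = 522
  black: 696 × 3/16 = 130.5
  brown: 696 × 1/16 = 43.5
χ² = Σ (O − E)² / E
  white: (532 − 522)² / 522 = 0.1916
  black: (118 − 130.5)² / 130.5 = 1.1973
  brown: (46 − 43.5)² / 43.5 = 0.1437
χ² = 0.1916 + 1.1973 + 0.1437 = 1.5326 ≈ 1.533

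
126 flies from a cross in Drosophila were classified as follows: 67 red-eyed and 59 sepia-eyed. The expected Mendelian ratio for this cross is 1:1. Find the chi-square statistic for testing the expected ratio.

The 1:1 ratio has 2 parts, so with N = 126 the expected counts are:
  red-eyed: 126 × 1/2 = 63
  sepia-eyed: 126 × 1/2 = 63
χ² = Σ (O − E)² / E
  red-eyed: (67 − 63)² / 63 = 0.2540
  sepia-eyed: (59 − 63)² / 63 = 0.2540
χ² = 0.2540 + 0.2540 = 0.508

0.508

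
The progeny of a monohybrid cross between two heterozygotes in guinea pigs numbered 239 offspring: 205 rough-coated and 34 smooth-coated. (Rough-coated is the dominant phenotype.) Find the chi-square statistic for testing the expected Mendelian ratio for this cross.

For a monohybrid cross between heterozygotes with complete dominance, the expected phenotypic ratio is 3:1.
Total ratio parts = 4. Expected numbers out of 239:
  rough-coated: 239 × 3/4 = 179.25
  smooth-coated: 239 × 1/4 = 59.75
χ² = Σ (O − E)² / E
  rough-coated: (205 − 179.25)² / 179.25 = 3.6991
  smooth-coated: (34 − 59.75)² / 59.75 = 11.0973
χ² = 3.6991 + 11.0973 = 14.7964 ≈ 14.796

14.796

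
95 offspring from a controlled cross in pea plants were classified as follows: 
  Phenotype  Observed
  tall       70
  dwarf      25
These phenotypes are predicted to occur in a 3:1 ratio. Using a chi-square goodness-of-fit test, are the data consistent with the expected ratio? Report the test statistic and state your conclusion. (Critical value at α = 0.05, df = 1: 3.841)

Expected counts for N = 95 under a 3:1 ratio (total parts = 4):
  tall: 95 × 3/4 = 71.25
  dwarf: 95 × 1/4 = 23.75
χ² = Σ (O − E)² / E
  tall: (70 − 71.25)² / 71.25 = 0.0219
  dwarf: (25 − 23.75)² / 23.75 = 0.0658
χ² = 0.0219 + 0.0658 = 0.0877 ≈ 0.088
Degrees of freedom = 2 − 1 = 1; critical value at α = 0.05 is 3.841.
Since 0.088 < 3.841, we fail to reject the null hypothesis — the data are consistent with the 3:1 ratio.

0.088; consistent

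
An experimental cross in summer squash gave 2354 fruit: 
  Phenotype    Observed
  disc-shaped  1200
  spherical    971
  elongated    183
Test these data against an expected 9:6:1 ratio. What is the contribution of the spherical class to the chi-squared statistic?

Under the 9:6:1 hypothesis (Σ ratio = 16, N = 2354):
  disc-shaped: 2354 × 9/16 = 1324.125
  spherical: 2354 × 6/16 = 882.75
  elongated: 2354 × 1/16 = 147.125
Contribution of spherical: (971 − 882.75)² / 882.75 = 8.8225

8.823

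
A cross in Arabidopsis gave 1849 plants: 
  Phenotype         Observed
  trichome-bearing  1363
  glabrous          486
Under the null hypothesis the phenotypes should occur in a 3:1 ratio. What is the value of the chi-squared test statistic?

1.627

Under the 3:1 hypothesis (Σ ratio = 4, N = 1849):
  trichome-bearing: 1849 × 3/4 = 1386.75
  glabrous: 1849 × 1/4 = 462.25
χ² = Σ (O − E)² / E
  trichome-bearing: (1363 − 1386.75)² / 1386.75 = 0.4068
  glabrous: (486 − 462.25)² / 462.25 = 1.2203
χ² = 0.4068 + 1.2203 = 1.6271 ≈ 1.627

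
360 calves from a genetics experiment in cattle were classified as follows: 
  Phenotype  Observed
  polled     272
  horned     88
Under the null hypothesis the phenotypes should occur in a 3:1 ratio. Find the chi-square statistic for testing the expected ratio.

Total ratio parts = 4. Expected numbers out of 360:
  polled: 360 × 3/4 = 270
  horned: 360 × 1/4 = 90
χ² = Σ (O − E)² / E
  polled: (272 − 270)² / 270 = 0.0148
  horned: (88 − 90)² / 90 = 0.0444
χ² = 0.0148 + 0.0444 = 0.0592 ≈ 0.059

0.059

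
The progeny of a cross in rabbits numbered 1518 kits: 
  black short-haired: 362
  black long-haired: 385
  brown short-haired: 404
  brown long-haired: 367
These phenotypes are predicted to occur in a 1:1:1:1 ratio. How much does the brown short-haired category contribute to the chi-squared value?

The 1:1:1:1 ratio has 4 parts, so with N = 1518 the expected counts are:
  black short-haired: 1518 × 1/4 = 379.5
  black long-haired: 1518 × 1/4 = 379.5
  brown short-haired: 1518 × 1/4 = 379.5
  brown long-haired: 1518 × 1/4 = 379.5
Contribution of brown short-haired: (404 − 379.5)² / 379.5 = 1.5817

1.582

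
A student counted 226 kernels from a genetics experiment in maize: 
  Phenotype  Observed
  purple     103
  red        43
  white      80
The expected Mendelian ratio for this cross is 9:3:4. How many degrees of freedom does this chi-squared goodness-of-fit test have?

2

A goodness-of-fit test with 3 phenotype classes has df = 3 − 1 = 2.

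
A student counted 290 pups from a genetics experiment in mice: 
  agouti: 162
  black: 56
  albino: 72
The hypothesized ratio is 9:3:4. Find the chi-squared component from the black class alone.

0.049

Total ratio parts = 16. Expected numbers out of 290:
  agouti: 290 × 9/16 = 163.125
  black: 290 × 3/16 = 54.375
  albino: 290 × 4/16 = 72.5
Contribution of black: (56 − 54.375)² / 54.375 = 0.0486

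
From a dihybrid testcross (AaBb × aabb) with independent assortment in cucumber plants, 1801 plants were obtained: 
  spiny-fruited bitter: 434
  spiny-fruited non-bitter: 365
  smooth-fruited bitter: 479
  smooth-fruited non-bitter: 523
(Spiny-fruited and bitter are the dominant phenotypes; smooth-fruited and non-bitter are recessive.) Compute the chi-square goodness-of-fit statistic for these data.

A dihybrid testcross with independent assortment gives a 1:1:1:1 ratio.
Expected counts for N = 1801 under a 1:1:1:1 ratio (total parts = 4):
  spiny-fruited bitter: 1801 × 1/4 = 450.25
  spiny-fruited non-bitter: 1801 × 1/4 = 450.25
  smooth-fruited bitter: 1801 × 1/4 = 450.25
  smooth-fruited non-bitter: 1801 × 1/4 = 450.25
χ² = Σ (O − E)² / E
  spiny-fruited bitter: (434 − 450.25)² / 450.25 = 0.5865
  spiny-fruited non-bitter: (365 − 450.25)² / 450.25 = 16.1412
  smooth-fruited bitter: (479 − 450.25)² / 450.25 = 1.8358
  smooth-fruited non-bitter: (523 − 450.25)² / 450.25 = 11.7547
χ² = 0.5865 + 16.1412 + 1.8358 + 11.7547 = 30.3182 ≈ 30.318

30.318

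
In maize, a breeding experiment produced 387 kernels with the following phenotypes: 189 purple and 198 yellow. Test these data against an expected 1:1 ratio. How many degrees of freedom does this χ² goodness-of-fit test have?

1

A goodness-of-fit test with 2 phenotype classes has df = 2 − 1 = 1.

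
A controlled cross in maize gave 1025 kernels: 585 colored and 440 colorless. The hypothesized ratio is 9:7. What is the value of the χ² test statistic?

Total ratio parts = 16. Expected numbers out of 1025:
  colored: 1025 × 9/16 = 576.5625
  colorless: 1025 × 7/16 = 448.4375
χ² = Σ (O − E)² / E
  colored: (585 − 576.5625)² / 576.5625 = 0.1235
  colorless: (440 − 448.4375)² / 448.4375 = 0.1588
χ² = 0.1235 + 0.1588 = 0.2823 ≈ 0.282

0.282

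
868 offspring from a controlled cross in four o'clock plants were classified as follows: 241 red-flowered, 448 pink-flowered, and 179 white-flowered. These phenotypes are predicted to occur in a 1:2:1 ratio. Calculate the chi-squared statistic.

9.760

Under the 1:2:1 hypothesis (Σ ratio = 4, N = 868):
  red-flowered: 868 × 1/4 = 217
  pink-flowered: 868 × 2/4 = 434
  white-flowered: 868 × 1/4 = 217
χ² = Σ (O − E)² / E
  red-flowered: (241 − 217)² / 217 = 2.6544
  pink-flowered: (448 − 434)² / 434 = 0.4516
  white-flowered: (179 − 217)² / 217 = 6.6544
χ² = 2.6544 + 0.4516 + 6.6544 = 9.7604 ≈ 9.760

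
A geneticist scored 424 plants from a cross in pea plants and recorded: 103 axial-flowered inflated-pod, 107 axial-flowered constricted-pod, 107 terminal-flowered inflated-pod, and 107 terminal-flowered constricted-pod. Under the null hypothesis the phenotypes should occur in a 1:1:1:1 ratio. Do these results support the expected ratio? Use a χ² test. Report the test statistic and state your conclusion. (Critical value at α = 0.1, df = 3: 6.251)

0.113; consistent

Total ratio parts = 4. Expected numbers out of 424:
  axial-flowered inflated-pod: 424 × 1/4 = 106
  axial-flowered constricted-pod: 424 × 1/4 = 106
  terminal-flowered inflated-pod: 424 × 1/4 = 106
  terminal-flowered constricted-pod: 424 × 1/4 = 106
χ² = Σ (O − E)² / E
  axial-flowered inflated-pod: (103 − 106)² / 106 = 0.0849
  axial-flowered constricted-pod: (107 − 106)² / 106 = 0.0094
  terminal-flowered inflated-pod: (107 − 106)² / 106 = 0.0094
  terminal-flowered constricted-pod: (107 − 106)² / 106 = 0.0094
χ² = 0.0849 + 0.0094 + 0.0094 + 0.0094 = 0.1131 ≈ 0.113
Degrees of freedom = 4 − 1 = 3; critical value at α = 0.1 is 6.251.
Since 0.113 < 6.251, we fail to reject the null hypothesis — the data are consistent with the 1:1:1:1 ratio.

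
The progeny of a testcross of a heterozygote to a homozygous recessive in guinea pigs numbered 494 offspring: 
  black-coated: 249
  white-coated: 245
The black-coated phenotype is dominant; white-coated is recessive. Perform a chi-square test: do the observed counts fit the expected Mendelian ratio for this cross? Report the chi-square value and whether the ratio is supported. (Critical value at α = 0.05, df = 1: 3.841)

A testcross of a heterozygote (Aa × aa) gives a 1:1 phenotypic ratio.
Expected counts for N = 494 under a 1:1 ratio (total parts = 2):
  black-coated: 494 × 1/2 = 247
  white-coated: 494 × 1/2 = 247
χ² = Σ (O − E)² / E
  black-coated: (249 − 247)² / 247 = 0.0162
  white-coated: (245 − 247)² / 247 = 0.0162
χ² = 0.0162 + 0.0162 = 0.0324 ≈ 0.032
Degrees of freedom = 2 − 1 = 1; critical value at α = 0.05 is 3.841.
Since 0.032 < 3.841, we fail to reject the null hypothesis — the data are consistent with the 1:1 ratio.

0.032; consistent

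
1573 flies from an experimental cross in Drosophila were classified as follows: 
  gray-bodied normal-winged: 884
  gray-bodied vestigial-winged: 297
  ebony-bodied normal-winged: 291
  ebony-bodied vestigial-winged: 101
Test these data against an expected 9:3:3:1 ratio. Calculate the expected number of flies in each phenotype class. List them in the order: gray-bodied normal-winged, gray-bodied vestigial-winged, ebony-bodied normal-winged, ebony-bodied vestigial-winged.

The 9:3:3:1 ratio has 16 parts, so with N = 1573 the expected counts are:
  gray-bodied normal-winged: 1573 × 9/16 = 884.8125
  gray-bodied vestigial-winged: 1573 × 3/16 = 294.9375
  ebony-bodied normal-winged: 1573 × 3/16 = 294.9375
  ebony-bodied vestigial-winged: 1573 × 1/16 = 98.3125

884.8125, 294.9375, 294.9375, 98.3125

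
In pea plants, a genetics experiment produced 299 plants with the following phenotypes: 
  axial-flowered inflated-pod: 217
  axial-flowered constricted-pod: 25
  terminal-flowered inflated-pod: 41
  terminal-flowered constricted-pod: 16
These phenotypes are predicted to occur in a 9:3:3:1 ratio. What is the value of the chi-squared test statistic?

35.811

The 9:3:3:1 ratio has 16 parts, so with N = 299 the expected counts are:
  axial-flowered inflated-pod: 299 × 9/16 = 168.1875
  axial-flowered constricted-pod: 299 × 3/16 = 56.0625
  terminal-flowered inflated-pod: 299 × 3/16 = 56.0625
  terminal-flowered constricted-pod: 299 × 1/16 = 18.6875
χ² = Σ (O − E)² / E
  axial-flowered inflated-pod: (217 − 168.1875)² / 168.1875 = 14.1667
  axial-flowered constricted-pod: (25 − 56.0625)² / 56.0625 = 17.2108
  terminal-flowered inflated-pod: (41 − 56.0625)² / 56.0625 = 4.0469
  terminal-flowered constricted-pod: (16 − 18.6875)² / 18.6875 = 0.3865
χ² = 14.1667 + 17.2108 + 4.0469 + 0.3865 = 35.8109 ≈ 35.811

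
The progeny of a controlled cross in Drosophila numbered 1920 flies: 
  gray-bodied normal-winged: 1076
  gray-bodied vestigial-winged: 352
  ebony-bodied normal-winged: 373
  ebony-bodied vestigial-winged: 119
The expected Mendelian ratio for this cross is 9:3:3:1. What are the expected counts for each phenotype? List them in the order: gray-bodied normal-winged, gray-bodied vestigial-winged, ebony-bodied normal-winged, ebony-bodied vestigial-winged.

The 9:3:3:1 ratio has 16 parts, so with N = 1920 the expected counts are:
  gray-bodied normal-winged: 1920 × 9/16 = 1080
  gray-bodied vestigial-winged: 1920 × 3/16 = 360
  ebony-bodied normal-winged: 1920 × 3/16 = 360
  ebony-bodied vestigial-winged: 1920 × 1/16 = 120

1080, 360, 360, 120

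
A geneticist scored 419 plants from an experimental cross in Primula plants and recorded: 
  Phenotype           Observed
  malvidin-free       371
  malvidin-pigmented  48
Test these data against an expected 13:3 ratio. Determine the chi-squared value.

14.633

Total ratio parts = 16. Expected numbers out of 419:
  malvidin-free: 419 × 13/16 = 340.4375
  malvidin-pigmented: 419 × 3/16 = 78.5625
χ² = Σ (O − E)² / E
  malvidin-free: (371 − 340.4375)² / 340.4375 = 2.7437
  malvidin-pigmented: (48 − 78.5625)² / 78.5625 = 11.8895
χ² = 2.7437 + 11.8895 = 14.6332 ≈ 14.633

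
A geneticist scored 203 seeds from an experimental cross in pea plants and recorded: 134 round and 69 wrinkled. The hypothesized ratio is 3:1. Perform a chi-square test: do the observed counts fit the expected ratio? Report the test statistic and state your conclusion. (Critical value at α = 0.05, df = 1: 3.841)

8.750; not consistent

The 3:1 ratio has 4 parts, so with N = 203 the expected counts are:
  round: 203 × 3/4 = 152.25
  wrinkled: 203 × 1/4 = 50.75
χ² = Σ (O − E)² / E
  round: (134 − 152.25)² / 152.25 = 2.1876
  wrinkled: (69 − 50.75)² / 50.75 = 6.5628
χ² = 2.1876 + 6.5628 = 8.7504 ≈ 8.750
Degrees of freedom = 2 − 1 = 1; critical value at α = 0.05 is 3.841.
Since 8.750 > 3.841, we reject the null hypothesis — the data do not fit the 3:1 ratio.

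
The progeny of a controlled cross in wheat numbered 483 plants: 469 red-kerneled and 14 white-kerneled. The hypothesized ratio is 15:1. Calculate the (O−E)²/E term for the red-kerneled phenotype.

Total ratio parts = 16. Expected numbers out of 483:
  red-kerneled: 483 × 15/16 = 452.8125
  white-kerneled: 483 × 1/16 = 30.1875
Contribution of red-kerneled: (469 − 452.8125)² / 452.8125 = 0.5787

0.579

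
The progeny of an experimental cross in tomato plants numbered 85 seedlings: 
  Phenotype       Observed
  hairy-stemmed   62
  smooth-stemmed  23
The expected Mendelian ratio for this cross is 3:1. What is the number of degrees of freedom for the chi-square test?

A goodness-of-fit test with 2 phenotype classes has df = 2 − 1 = 1.

1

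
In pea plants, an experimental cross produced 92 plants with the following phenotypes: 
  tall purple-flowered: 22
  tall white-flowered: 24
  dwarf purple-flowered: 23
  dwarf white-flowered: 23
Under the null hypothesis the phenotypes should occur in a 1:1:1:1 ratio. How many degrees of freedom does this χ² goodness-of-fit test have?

3

A goodness-of-fit test with 4 phenotype classes has df = 4 − 1 = 3.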